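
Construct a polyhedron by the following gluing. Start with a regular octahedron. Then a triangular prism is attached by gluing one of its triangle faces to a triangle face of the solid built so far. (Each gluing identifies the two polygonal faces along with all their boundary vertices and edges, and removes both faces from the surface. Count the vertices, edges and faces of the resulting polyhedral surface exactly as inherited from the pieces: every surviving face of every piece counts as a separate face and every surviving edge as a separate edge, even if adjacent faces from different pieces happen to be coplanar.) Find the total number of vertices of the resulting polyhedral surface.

A regular octahedron: V=6, E=12, F=8.
Attach a triangular prism (V=6, E=9, F=5) along a 3-gon: merge 3 vertices and 3 edges, delete both glued faces → V=9, E=18, F=11.
Check: V − E + F = 9 − 18 + 11 = 2.

9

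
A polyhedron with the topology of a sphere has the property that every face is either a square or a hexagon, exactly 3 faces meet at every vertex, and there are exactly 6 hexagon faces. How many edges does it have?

30

Let x be the number of squares; then F = 6 + x.
Edge–face incidences: 2E = 6·6 + 4·x = 36 + 4x.
Every vertex has degree 3, so 3V = 2E.
Euler: V − E + F = 2 ⇒ (2E)/3 − E + (6 + x) = 2.
Multiply by 6: 2·(2E) − 3·(2E) + 6·(6 + x) = 12, i.e. 36 + 6x − (36 + 4x) = 12.
Collecting terms: 2x = 12, so x = 6.
Then 2E = 36 + 4·6 = 60, so E = 30, V = 2E/3 = 20, F = 6 + 6 = 12.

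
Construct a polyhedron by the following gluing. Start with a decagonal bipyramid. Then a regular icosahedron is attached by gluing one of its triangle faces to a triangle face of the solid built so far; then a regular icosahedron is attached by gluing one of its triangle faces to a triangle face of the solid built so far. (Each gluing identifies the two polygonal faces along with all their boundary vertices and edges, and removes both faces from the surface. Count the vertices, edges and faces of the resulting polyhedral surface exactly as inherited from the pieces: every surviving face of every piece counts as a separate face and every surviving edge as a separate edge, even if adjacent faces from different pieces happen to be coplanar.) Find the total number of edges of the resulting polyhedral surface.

84

A decagonal bipyramid: V=12, E=30, F=20.
Attach a regular icosahedron (V=12, E=30, F=20) along a 3-gon: merge 3 vertices and 3 edges, delete both glued faces → V=21, E=57, F=38.
Attach a regular icosahedron (V=12, E=30, F=20) along a 3-gon: merge 3 vertices and 3 edges, delete both glued faces → V=30, E=84, F=56.
Check: V − E + F = 30 − 84 + 56 = 2.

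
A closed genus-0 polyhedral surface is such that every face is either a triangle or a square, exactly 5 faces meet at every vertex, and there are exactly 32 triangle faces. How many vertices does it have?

24

Let x be the number of squares; then F = 32 + x.
Edge–face incidences: 2E = 3·32 + 4·x = 96 + 4x.
Every vertex has degree 5, so 5V = 2E.
Euler: V − E + F = 2 ⇒ (2E)/5 − E + (32 + x) = 2.
Multiply by 10: 2·(2E) − 5·(2E) + 10·(32 + x) = 20, i.e. 320 + 10x − 3·(96 + 4x) = 20.
Collecting terms: −2x + 32 = 20, so −2x = −12, so x = 6.
Then 2E = 96 + 4·6 = 120, so E = 60, V = 2E/5 = 24, F = 32 + 6 = 38.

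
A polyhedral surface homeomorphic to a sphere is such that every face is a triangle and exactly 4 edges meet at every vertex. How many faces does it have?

Each face has 3 edges and each edge borders two faces, so 2E = 3F.
Each vertex has degree 4, so 4V = 2E and hence V = 3F/4.
Euler: V − E + F = 2 ⇒ (3F/4) − (3F/2) + F = 2.
Multiply by 8: (6 − 12 + 8)F = 16, i.e. 2F = 16.
So F = 8, E = 3·8/2 = 12, V = 3·8/4 = 6.

8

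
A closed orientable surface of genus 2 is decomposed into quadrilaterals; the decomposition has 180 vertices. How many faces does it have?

182

χ = 2 − 2·2 = -2, and every face is a square so 4F = 2E.
V − E + F = -2 with E = 4F/2 gives 180 − (4/2 − 1)·F = -2, so F = 182 and E = 364.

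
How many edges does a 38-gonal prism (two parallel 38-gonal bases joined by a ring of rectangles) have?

114

A prism on an n-gon has two n-gon bases and n rectangular sides: V = 2·38 = 76, E = 3·38 = 114, F = 38 + 2 = 40.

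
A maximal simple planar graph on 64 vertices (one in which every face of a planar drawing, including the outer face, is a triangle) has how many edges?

In a plane triangulation 3F = 2E and V − E + F = 2, so E = 3V − 6 = 3·64 − 6 = 186.

186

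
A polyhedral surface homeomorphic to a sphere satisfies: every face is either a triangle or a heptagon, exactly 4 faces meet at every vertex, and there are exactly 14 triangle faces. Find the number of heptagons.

2

Let x be the number of heptagons; then F = 14 + x.
Edge–face incidences: 2E = 3·14 + 7·x = 42 + 7x.
Every vertex has degree 4, so 4V = 2E.
Euler: V − E + F = 2 ⇒ (2E)/4 − E + (14 + x) = 2.
Multiply by 8: 2·(2E) − 4·(2E) + 8·(14 + x) = 16, i.e. 112 + 8x − 2·(42 + 7x) = 16.
Collecting terms: −6x + 28 = 16, so −6x = −12, so x = 2.
Then 2E = 42 + 7·2 = 56, so E = 28, V = 2E/4 = 14, F = 14 + 2 = 16.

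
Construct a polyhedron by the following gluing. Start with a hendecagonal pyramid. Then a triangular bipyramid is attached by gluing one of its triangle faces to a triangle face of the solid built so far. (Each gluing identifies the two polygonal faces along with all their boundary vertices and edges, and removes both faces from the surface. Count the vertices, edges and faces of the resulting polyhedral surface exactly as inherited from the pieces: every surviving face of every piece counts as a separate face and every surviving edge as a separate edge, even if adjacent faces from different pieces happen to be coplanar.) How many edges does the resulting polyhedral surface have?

28

A hendecagonal pyramid: V=12, E=22, F=12.
Attach a triangular bipyramid (V=5, E=9, F=6) along a 3-gon: merge 3 vertices and 3 edges, delete both glued faces → V=14, E=28, F=16.
Check: V − E + F = 14 − 28 + 16 = 2.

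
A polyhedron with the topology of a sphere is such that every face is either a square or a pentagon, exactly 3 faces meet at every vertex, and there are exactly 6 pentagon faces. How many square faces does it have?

Let x be the number of squares; then F = 6 + x.
Edge–face incidences: 2E = 5·6 + 4·x = 30 + 4x.
Every vertex has degree 3, so 3V = 2E.
Euler: V − E + F = 2 ⇒ (2E)/3 − E + (6 + x) = 2.
Multiply by 6: 2·(2E) − 3·(2E) + 6·(6 + x) = 12, i.e. 36 + 6x − (30 + 4x) = 12.
Collecting terms: 2x + 6 = 12, so 2x = 6, so x = 3.
Then 2E = 30 + 4·3 = 42, so E = 21, V = 2E/3 = 14, F = 6 + 3 = 9.

3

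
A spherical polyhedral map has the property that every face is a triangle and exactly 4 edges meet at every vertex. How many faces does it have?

Each face has 3 edges and each edge borders two faces, so 2E = 3F.
Each vertex has degree 4, so 4V = 2E and hence V = 3F/4.
Euler: V − E + F = 2 ⇒ (3F/4) − (3F/2) + F = 2.
Multiply by 8: (6 − 12 + 8)F = 16, i.e. 2F = 16.
So F = 8, E = 3·8/2 = 12, V = 3·8/4 = 6.

8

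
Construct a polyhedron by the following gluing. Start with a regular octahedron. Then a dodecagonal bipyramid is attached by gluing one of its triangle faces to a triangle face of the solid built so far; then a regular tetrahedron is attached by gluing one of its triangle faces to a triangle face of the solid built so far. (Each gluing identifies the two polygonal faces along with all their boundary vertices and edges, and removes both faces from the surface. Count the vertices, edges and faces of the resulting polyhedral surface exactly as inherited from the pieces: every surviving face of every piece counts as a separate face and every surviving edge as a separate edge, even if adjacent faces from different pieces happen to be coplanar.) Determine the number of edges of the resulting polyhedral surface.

A regular octahedron: V=6, E=12, F=8.
Attach a dodecagonal bipyramid (V=14, E=36, F=24) along a 3-gon: merge 3 vertices and 3 edges, delete both glued faces → V=17, E=45, F=30.
Attach a regular tetrahedron (V=4, E=6, F=4) along a 3-gon: merge 3 vertices and 3 edges, delete both glued faces → V=18, E=48, F=32.
Check: V − E + F = 18 − 48 + 32 = 2.

48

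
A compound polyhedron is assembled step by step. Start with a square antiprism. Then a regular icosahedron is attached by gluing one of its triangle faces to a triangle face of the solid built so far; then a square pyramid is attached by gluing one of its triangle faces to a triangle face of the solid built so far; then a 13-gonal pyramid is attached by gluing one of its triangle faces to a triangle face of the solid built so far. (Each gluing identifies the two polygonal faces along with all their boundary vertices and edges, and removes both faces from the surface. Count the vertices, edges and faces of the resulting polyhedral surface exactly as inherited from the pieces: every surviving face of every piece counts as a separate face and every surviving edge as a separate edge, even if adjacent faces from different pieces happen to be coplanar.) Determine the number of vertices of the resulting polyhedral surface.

A square antiprism: V=8, E=16, F=10.
Attach a regular icosahedron (V=12, E=30, F=20) along a 3-gon: merge 3 vertices and 3 edges, delete both glued faces → V=17, E=43, F=28.
Attach a square pyramid (V=5, E=8, F=5) along a 3-gon: merge 3 vertices and 3 edges, delete both glued faces → V=19, E=48, F=31.
Attach a 13-gonal pyramid (V=14, E=26, F=14) along a 3-gon: merge 3 vertices and 3 edges, delete both glued faces → V=30, E=71, F=43.
Check: V − E + F = 30 − 71 + 43 = 2.

30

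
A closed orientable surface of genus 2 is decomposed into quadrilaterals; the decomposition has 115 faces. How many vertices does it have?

113

χ = 2 − 2·2 = -2, and every face is a square so 4F = 2E.
E = 4·115/2 = 230. Then V = -2 + E − F = -2 + 230 − 115 = 113.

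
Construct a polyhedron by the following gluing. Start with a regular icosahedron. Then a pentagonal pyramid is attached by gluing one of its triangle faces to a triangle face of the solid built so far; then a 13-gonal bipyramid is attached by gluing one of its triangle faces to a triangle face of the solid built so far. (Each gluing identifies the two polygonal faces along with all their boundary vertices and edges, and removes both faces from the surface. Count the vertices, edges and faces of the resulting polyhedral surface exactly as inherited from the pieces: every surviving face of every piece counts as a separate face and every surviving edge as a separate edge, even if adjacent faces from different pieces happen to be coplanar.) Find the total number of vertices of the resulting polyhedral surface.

27

A regular icosahedron: V=12, E=30, F=20.
Attach a pentagonal pyramid (V=6, E=10, F=6) along a 3-gon: merge 3 vertices and 3 edges, delete both glued faces → V=15, E=37, F=24.
Attach a 13-gonal bipyramid (V=15, E=39, F=26) along a 3-gon: merge 3 vertices and 3 edges, delete both glued faces → V=27, E=73, F=48.
Check: V − E + F = 27 − 73 + 48 = 2.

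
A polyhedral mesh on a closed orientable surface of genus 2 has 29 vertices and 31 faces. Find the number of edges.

62

For a closed orientable surface of genus 2, χ = 2 − 2·2 = -2.
E = V + F − (-2) = 29 + 31 − (-2) = 62.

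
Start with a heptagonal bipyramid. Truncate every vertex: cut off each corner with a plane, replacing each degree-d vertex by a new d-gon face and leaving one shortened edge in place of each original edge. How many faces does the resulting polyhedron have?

23

The base solid has V = 9, E = 21, F = 14.
Truncation replaces each original edge-end by a new vertex, so V′ = 2E = 42.
Each original edge survives, and each old vertex of degree d contributes d new edges; summing degrees gives Σd = 2E, so E′ = E + 2E = 3E = 63.
Each original face survives and each original vertex becomes one new face: F′ = F + V = 23.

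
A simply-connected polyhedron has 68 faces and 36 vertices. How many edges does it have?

102

Here V − E + F = 2.
E = V + F − (2) = 36 + 68 − (2) = 102.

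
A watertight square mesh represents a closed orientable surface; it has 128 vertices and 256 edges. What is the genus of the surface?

Every face is a square and each edge borders two faces, so 4F = 2·256, giving F = 128.
χ = V − E + F = 128 − 256 + 128 = 0.
For a closed orientable surface χ = 2 − 2g, so g = (2 − (0))/2 = 1.

1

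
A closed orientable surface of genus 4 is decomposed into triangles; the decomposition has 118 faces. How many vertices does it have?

53

χ = 2 − 2·4 = -6, and every face is a triangle so 3F = 2E.
E = 3·118/2 = 177. Then V = -6 + E − F = -6 + 177 − 118 = 53.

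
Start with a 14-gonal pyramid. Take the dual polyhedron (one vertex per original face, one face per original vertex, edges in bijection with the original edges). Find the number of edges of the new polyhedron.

The base solid has V = 15, E = 28, F = 15.
The dual swaps V and F and preserves E: V′ = F = 15, E′ = E = 28, F′ = V = 15.

28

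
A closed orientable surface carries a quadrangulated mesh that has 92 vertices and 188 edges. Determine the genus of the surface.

Every face is a square and each edge borders two faces, so 4F = 2·188, giving F = 94.
χ = V − E + F = 92 − 188 + 94 = -2.
For a closed orientable surface χ = 2 − 2g, so g = (2 − (-2))/2 = 2.

2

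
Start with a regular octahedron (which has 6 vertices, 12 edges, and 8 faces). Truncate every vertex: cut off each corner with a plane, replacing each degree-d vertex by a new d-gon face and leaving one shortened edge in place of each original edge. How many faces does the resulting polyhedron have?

14

Truncation replaces each original edge-end by a new vertex, so V′ = 2E = 24.
Each original edge survives, and each old vertex of degree d contributes d new edges; summing degrees gives Σd = 2E, so E′ = E + 2E = 3E = 36.
Each original face survives and each original vertex becomes one new face: F′ = F + V = 14.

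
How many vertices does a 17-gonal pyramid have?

18

A pyramid on an n-gon base has one n-gon and n triangles: V = 17 + 1 = 18, E = 2·17 = 34, F = 17 + 1 = 18.
Check: V − E + F = 18 − 34 + 18 = 2.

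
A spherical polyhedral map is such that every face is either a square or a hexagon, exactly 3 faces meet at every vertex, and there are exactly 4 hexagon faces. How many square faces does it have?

6

Let x be the number of squares; then F = 4 + x.
Edge–face incidences: 2E = 6·4 + 4·x = 24 + 4x.
Every vertex has degree 3, so 3V = 2E.
Euler: V − E + F = 2 ⇒ (2E)/3 − E + (4 + x) = 2.
Multiply by 6: 2·(2E) − 3·(2E) + 6·(4 + x) = 12, i.e. 24 + 6x − (24 + 4x) = 12.
Collecting terms: 2x = 12, so x = 6.
Then 2E = 24 + 4·6 = 48, so E = 24, V = 2E/3 = 16, F = 4 + 6 = 10.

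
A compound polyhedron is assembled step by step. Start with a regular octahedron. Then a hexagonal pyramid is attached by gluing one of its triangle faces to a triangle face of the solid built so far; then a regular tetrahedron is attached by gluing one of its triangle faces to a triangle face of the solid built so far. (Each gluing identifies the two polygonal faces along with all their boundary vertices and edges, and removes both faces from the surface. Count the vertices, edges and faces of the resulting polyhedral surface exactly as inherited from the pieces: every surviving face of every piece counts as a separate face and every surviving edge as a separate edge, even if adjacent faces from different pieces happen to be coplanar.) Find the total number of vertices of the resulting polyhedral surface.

A regular octahedron: V=6, E=12, F=8.
Attach a hexagonal pyramid (V=7, E=12, F=7) along a 3-gon: merge 3 vertices and 3 edges, delete both glued faces → V=10, E=21, F=13.
Attach a regular tetrahedron (V=4, E=6, F=4) along a 3-gon: merge 3 vertices and 3 edges, delete both glued faces → V=11, E=24, F=15.
Check: V − E + F = 11 − 24 + 15 = 2.

11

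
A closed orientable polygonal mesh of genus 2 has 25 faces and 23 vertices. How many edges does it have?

50

For a closed orientable surface of genus 2, χ = 2 − 2·2 = -2.
E = V + F − (-2) = 23 + 25 − (-2) = 50.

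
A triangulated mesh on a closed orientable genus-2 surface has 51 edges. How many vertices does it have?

χ = 2 − 2·2 = -2, and every face is a triangle so 3F = 2E.
F = 2E/3 = 34. Then V = -2 + E − F = -2 + 51 − 34 = 15.

15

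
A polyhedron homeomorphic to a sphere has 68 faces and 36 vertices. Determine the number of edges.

102

Here V − E + F = 2.
E = V + F − (2) = 36 + 68 − (2) = 102.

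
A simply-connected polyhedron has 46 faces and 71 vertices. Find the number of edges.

Here V − E + F = 2.
E = V + F − (2) = 71 + 46 − (2) = 115.

115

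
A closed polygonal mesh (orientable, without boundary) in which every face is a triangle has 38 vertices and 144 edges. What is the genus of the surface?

6

Every face is a triangle and each edge borders two faces, so 3F = 2·144, giving F = 96.
χ = V − E + F = 38 − 144 + 96 = -10.
For a closed orientable surface χ = 2 − 2g, so g = (2 − (-10))/2 = 6.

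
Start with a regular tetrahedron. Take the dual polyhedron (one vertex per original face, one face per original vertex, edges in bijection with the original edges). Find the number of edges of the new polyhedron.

6

The base solid has V = 4, E = 6, F = 4.
The dual swaps V and F and preserves E: V′ = F = 4, E′ = E = 6, F′ = V = 4.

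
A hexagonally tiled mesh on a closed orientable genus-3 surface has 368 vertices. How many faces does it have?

χ = 2 − 2·3 = -4, and every face is a hexagon so 6F = 2E.
V − E + F = -4 with E = 6F/2 gives 368 − (6/2 − 1)·F = -4, so F = 186 and E = 558.

186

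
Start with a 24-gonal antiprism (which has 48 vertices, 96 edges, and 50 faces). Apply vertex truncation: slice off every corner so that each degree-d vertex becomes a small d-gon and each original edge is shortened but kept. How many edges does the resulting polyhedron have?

288

Truncation replaces each original edge-end by a new vertex, so V′ = 2E = 192.
Each original edge survives, and each old vertex of degree d contributes d new edges; summing degrees gives Σd = 2E, so E′ = E + 2E = 3E = 288.
Each original face survives and each original vertex becomes one new face: F′ = F + V = 98.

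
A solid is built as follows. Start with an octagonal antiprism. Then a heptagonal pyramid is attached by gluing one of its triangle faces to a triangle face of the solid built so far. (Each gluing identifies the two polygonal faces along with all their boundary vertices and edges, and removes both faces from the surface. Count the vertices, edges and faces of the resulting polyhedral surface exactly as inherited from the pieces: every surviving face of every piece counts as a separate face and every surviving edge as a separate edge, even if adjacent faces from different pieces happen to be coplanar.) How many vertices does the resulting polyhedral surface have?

An octagonal antiprism: V=16, E=32, F=18.
Attach a heptagonal pyramid (V=8, E=14, F=8) along a 3-gon: merge 3 vertices and 3 edges, delete both glued faces → V=21, E=43, F=24.
Check: V − E + F = 21 − 43 + 24 = 2.

21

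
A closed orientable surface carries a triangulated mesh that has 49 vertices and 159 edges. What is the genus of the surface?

3

Every face is a triangle and each edge borders two faces, so 3F = 2·159, giving F = 106.
χ = V − E + F = 49 − 159 + 106 = -4.
For a closed orientable surface χ = 2 − 2g, so g = (2 − (-4))/2 = 3.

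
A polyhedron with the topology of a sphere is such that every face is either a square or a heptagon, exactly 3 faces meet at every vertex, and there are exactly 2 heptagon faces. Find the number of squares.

7

Let x be the number of squares; then F = 2 + x.
Edge–face incidences: 2E = 7·2 + 4·x = 14 + 4x.
Every vertex has degree 3, so 3V = 2E.
Euler: V − E + F = 2 ⇒ (2E)/3 − E + (2 + x) = 2.
Multiply by 6: 2·(2E) − 3·(2E) + 6·(2 + x) = 12, i.e. 12 + 6x − (14 + 4x) = 12.
Collecting terms: 2x − 2 = 12, so 2x = 14, so x = 7.
Then 2E = 14 + 4·7 = 42, so E = 21, V = 2E/3 = 14, F = 2 + 7 = 9.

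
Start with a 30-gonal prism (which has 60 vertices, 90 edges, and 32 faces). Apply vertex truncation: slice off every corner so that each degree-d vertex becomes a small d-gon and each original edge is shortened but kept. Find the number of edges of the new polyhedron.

Truncation replaces each original edge-end by a new vertex, so V′ = 2E = 180.
Each original edge survives, and each old vertex of degree d contributes d new edges; summing degrees gives Σd = 2E, so E′ = E + 2E = 3E = 270.
Each original face survives and each original vertex becomes one new face: F′ = F + V = 92.

270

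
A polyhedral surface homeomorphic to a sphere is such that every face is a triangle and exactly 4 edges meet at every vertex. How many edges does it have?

Each face has 3 edges and each edge borders two faces, so 2E = 3F.
Each vertex has degree 4, so 4V = 2E and hence V = 3F/4.
Euler: V − E + F = 2 ⇒ (3F/4) − (3F/2) + F = 2.
Multiply by 8: (6 − 12 + 8)F = 16, i.e. 2F = 16.
So F = 8, E = 3·8/2 = 12, V = 3·8/4 = 6.

12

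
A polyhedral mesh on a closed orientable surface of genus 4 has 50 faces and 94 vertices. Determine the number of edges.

For a closed orientable surface of genus 4, χ = 2 − 2·4 = -6.
E = V + F − (-6) = 94 + 50 − (-6) = 150.

150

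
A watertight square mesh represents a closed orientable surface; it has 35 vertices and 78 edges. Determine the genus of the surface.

Every face is a square and each edge borders two faces, so 4F = 2·78, giving F = 39.
χ = V − E + F = 35 − 78 + 39 = -4.
For a closed orientable surface χ = 2 − 2g, so g = (2 − (-4))/2 = 3.

3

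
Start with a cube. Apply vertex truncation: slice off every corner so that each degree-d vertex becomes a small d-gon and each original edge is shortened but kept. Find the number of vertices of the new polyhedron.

24

The base solid has V = 8, E = 12, F = 6.
Truncation replaces each original edge-end by a new vertex, so V′ = 2E = 24.
Each original edge survives, and each old vertex of degree d contributes d new edges; summing degrees gives Σd = 2E, so E′ = E + 2E = 3E = 36.
Each original face survives and each original vertex becomes one new face: F′ = F + V = 14.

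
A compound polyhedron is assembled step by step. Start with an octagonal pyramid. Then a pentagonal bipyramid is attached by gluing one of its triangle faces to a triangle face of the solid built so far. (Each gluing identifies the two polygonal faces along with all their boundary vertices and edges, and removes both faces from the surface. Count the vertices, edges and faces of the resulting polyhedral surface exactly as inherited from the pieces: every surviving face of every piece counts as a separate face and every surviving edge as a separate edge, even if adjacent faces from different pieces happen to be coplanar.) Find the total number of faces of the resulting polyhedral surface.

17

An octagonal pyramid: V=9, E=16, F=9.
Attach a pentagonal bipyramid (V=7, E=15, F=10) along a 3-gon: merge 3 vertices and 3 edges, delete both glued faces → V=13, E=28, F=17.
Check: V − E + F = 13 − 28 + 17 = 2.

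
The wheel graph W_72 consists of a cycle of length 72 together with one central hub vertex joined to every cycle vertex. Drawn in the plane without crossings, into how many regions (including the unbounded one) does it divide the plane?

73

W_72 has V = 72 + 1 = 73 vertices and E = 2·72 = 144 edges.
By Euler's formula F = 2 − V + E = 2 − 73 + 144 = 73.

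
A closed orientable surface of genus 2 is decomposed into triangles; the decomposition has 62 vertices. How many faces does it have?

128

χ = 2 − 2·2 = -2, and every face is a triangle so 3F = 2E.
V − E + F = -2 with E = 3F/2 gives 62 − (3/2 − 1)·F = -2, so F = 128 and E = 192.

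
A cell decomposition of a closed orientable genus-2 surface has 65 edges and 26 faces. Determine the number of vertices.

37

For a closed orientable surface of genus 2, χ = 2 − 2·2 = -2.
V = -2 + E − F = -2 + 65 − 26 = 37.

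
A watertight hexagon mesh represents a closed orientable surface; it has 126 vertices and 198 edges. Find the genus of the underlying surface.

4

Every face is a hexagon and each edge borders two faces, so 6F = 2·198, giving F = 66.
χ = V − E + F = 126 − 198 + 66 = -6.
For a closed orientable surface χ = 2 − 2g, so g = (2 − (-6))/2 = 4.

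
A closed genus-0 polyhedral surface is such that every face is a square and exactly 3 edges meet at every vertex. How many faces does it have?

Each face has 4 edges and each edge borders two faces, so 2E = 4F.
Each vertex has degree 3, so 3V = 2E and hence V = 4F/3.
Euler: V − E + F = 2 ⇒ (4F/3) − (4F/2) + F = 2.
Multiply by 6: (8 − 12 + 6)F = 12, i.e. 2F = 12.
So F = 6, E = 4·6/2 = 12, V = 4·6/3 = 8.

6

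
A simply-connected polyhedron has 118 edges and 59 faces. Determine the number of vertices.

61

Here V − E + F = 2.
V = 2 + E − F = 2 + 118 − 59 = 61.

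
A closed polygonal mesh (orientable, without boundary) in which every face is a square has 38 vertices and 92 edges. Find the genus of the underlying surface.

5

Every face is a square and each edge borders two faces, so 4F = 2·92, giving F = 46.
χ = V − E + F = 38 − 92 + 46 = -8.
For a closed orientable surface χ = 2 − 2g, so g = (2 − (-8))/2 = 5.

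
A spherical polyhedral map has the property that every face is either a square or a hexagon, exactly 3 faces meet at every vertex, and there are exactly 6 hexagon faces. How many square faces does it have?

Let x be the number of squares; then F = 6 + x.
Edge–face incidences: 2E = 6·6 + 4·x = 36 + 4x.
Every vertex has degree 3, so 3V = 2E.
Euler: V − E + F = 2 ⇒ (2E)/3 − E + (6 + x) = 2.
Multiply by 6: 2·(2E) − 3·(2E) + 6·(6 + x) = 12, i.e. 36 + 6x − (36 + 4x) = 12.
Collecting terms: 2x = 12, so x = 6.
Then 2E = 36 + 4·6 = 60, so E = 30, V = 2E/3 = 20, F = 6 + 6 = 12.

6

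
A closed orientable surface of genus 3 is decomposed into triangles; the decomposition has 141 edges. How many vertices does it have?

43

χ = 2 − 2·3 = -4, and every face is a triangle so 3F = 2E.
F = 2E/3 = 94. Then V = -4 + E − F = -4 + 141 − 94 = 43.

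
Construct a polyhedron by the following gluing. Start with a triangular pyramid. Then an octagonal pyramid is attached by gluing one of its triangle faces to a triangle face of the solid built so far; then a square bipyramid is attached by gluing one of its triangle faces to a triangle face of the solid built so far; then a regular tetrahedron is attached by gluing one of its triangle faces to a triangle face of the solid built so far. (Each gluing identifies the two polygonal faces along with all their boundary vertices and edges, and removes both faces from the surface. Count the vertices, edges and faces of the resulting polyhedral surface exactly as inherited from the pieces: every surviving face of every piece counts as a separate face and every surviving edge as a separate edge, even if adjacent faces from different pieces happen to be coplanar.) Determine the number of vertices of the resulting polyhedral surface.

A triangular pyramid: V=4, E=6, F=4.
Attach an octagonal pyramid (V=9, E=16, F=9) along a 3-gon: merge 3 vertices and 3 edges, delete both glued faces → V=10, E=19, F=11.
Attach a square bipyramid (V=6, E=12, F=8) along a 3-gon: merge 3 vertices and 3 edges, delete both glued faces → V=13, E=28, F=17.
Attach a regular tetrahedron (V=4, E=6, F=4) along a 3-gon: merge 3 vertices and 3 edges, delete both glued faces → V=14, E=31, F=19.
Check: V − E + F = 14 − 31 + 19 = 2.

14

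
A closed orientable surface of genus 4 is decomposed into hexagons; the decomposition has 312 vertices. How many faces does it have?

χ = 2 − 2·4 = -6, and every face is a hexagon so 6F = 2E.
V − E + F = -6 with E = 6F/2 gives 312 − (6/2 − 1)·F = -6, so F = 159 and E = 477.

159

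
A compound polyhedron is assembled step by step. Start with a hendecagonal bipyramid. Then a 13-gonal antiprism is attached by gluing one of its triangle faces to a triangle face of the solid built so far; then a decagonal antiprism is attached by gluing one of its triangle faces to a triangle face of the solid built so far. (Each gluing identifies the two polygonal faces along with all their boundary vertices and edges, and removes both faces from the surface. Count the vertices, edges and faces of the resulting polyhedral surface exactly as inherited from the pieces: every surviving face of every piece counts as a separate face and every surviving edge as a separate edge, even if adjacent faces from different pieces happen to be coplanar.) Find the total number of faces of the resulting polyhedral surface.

A hendecagonal bipyramid: V=13, E=33, F=22.
Attach a 13-gonal antiprism (V=26, E=52, F=28) along a 3-gon: merge 3 vertices and 3 edges, delete both glued faces → V=36, E=82, F=48.
Attach a decagonal antiprism (V=20, E=40, F=22) along a 3-gon: merge 3 vertices and 3 edges, delete both glued faces → V=53, E=119, F=68.
Check: V − E + F = 53 − 119 + 68 = 2.

68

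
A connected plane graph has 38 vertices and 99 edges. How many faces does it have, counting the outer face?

63

Euler's formula for a connected plane graph: V − E + F = 2, so F = 2 − 38 + 99 = 63.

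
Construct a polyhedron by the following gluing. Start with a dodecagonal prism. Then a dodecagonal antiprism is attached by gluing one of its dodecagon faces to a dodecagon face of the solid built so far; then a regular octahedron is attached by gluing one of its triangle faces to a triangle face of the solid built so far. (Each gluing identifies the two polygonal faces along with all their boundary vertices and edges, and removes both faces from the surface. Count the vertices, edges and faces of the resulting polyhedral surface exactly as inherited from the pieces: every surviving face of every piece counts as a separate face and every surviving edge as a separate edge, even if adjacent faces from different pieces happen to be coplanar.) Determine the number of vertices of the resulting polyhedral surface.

A dodecagonal prism: V=24, E=36, F=14.
Attach a dodecagonal antiprism (V=24, E=48, F=26) along a 12-gon: merge 12 vertices and 12 edges, delete both glued faces → V=36, E=72, F=38.
Attach a regular octahedron (V=6, E=12, F=8) along a 3-gon: merge 3 vertices and 3 edges, delete both glued faces → V=39, E=81, F=44.
Check: V − E + F = 39 − 81 + 44 = 2.

39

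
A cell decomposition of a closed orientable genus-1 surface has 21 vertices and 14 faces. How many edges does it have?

35

For a closed orientable surface of genus 1, χ = 2 − 2·1 = 0.
E = V + F − (0) = 21 + 14 − (0) = 35.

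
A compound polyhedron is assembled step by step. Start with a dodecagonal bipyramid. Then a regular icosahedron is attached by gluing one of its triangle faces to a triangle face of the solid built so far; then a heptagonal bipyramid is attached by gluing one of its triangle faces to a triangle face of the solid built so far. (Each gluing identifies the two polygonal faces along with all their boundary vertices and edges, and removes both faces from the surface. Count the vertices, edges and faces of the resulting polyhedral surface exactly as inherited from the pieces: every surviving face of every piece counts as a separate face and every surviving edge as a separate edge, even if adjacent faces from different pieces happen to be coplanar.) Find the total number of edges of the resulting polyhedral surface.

81

A dodecagonal bipyramid: V=14, E=36, F=24.
Attach a regular icosahedron (V=12, E=30, F=20) along a 3-gon: merge 3 vertices and 3 edges, delete both glued faces → V=23, E=63, F=42.
Attach a heptagonal bipyramid (V=9, E=21, F=14) along a 3-gon: merge 3 vertices and 3 edges, delete both glued faces → V=29, E=81, F=54.
Check: V − E + F = 29 − 81 + 54 = 2.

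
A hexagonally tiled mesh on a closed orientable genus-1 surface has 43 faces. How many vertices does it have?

86

χ = 2 − 2·1 = 0, and every face is a hexagon so 6F = 2E.
E = 6·43/2 = 129. Then V = 0 + E − F = 0 + 129 − 43 = 86.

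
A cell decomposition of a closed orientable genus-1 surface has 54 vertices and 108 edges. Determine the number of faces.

54

For a closed orientable surface of genus 1, χ = 2 − 2·1 = 0.
F = 0 − V + E = 0 − 54 + 108 = 54.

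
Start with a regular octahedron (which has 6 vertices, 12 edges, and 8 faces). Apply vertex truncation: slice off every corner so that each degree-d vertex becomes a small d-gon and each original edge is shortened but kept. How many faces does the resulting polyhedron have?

Truncation replaces each original edge-end by a new vertex, so V′ = 2E = 24.
Each original edge survives, and each old vertex of degree d contributes d new edges; summing degrees gives Σd = 2E, so E′ = E + 2E = 3E = 36.
Each original face survives and each original vertex becomes one new face: F′ = F + V = 14.

14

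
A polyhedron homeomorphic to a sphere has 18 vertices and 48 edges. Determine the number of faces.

32

Here V − E + F = 2.
F = 2 − V + E = 2 − 18 + 48 = 32.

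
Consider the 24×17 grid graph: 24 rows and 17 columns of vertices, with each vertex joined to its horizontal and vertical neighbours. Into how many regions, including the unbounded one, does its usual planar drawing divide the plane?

369

The grid has V = 24·17 = 408 vertices and E = 24·16 + 17·23 = 775 edges.
F = 2 − V + E = 2 − 408 + 775 = 369.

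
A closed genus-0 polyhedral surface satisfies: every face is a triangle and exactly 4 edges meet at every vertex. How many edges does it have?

Each face has 3 edges and each edge borders two faces, so 2E = 3F.
Each vertex has degree 4, so 4V = 2E and hence V = 3F/4.
Euler: V − E + F = 2 ⇒ (3F/4) − (3F/2) + F = 2.
Multiply by 8: (6 − 12 + 8)F = 16, i.e. 2F = 16.
So F = 8, E = 3·8/2 = 12, V = 3·8/4 = 6.

12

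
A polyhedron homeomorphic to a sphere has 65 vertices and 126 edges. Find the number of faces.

63

Here V − E + F = 2.
F = 2 − V + E = 2 − 65 + 126 = 63.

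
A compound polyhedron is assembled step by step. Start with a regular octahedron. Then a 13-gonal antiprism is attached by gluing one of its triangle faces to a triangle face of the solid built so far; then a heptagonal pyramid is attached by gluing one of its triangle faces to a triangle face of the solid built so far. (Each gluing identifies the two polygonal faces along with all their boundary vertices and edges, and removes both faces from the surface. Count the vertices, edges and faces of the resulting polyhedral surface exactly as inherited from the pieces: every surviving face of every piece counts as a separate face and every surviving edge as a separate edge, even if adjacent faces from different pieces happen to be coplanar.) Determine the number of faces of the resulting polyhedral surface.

A regular octahedron: V=6, E=12, F=8.
Attach a 13-gonal antiprism (V=26, E=52, F=28) along a 3-gon: merge 3 vertices and 3 edges, delete both glued faces → V=29, E=61, F=34.
Attach a heptagonal pyramid (V=8, E=14, F=8) along a 3-gon: merge 3 vertices and 3 edges, delete both glued faces → V=34, E=72, F=40.
Check: V − E + F = 34 − 72 + 40 = 2.

40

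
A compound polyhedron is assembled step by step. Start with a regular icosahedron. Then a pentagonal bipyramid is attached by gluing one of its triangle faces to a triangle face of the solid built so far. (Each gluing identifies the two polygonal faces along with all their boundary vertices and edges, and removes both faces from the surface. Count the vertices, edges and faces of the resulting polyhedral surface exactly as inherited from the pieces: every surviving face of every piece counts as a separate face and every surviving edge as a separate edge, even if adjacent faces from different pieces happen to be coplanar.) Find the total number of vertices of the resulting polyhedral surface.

16

A regular icosahedron: V=12, E=30, F=20.
Attach a pentagonal bipyramid (V=7, E=15, F=10) along a 3-gon: merge 3 vertices and 3 edges, delete both glued faces → V=16, E=42, F=28.
Check: V − E + F = 16 − 42 + 28 = 2.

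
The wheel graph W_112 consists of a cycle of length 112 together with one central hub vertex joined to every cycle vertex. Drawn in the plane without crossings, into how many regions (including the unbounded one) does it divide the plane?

W_112 has V = 112 + 1 = 113 vertices and E = 2·112 = 224 edges.
By Euler's formula F = 2 − V + E = 2 − 113 + 224 = 113.

113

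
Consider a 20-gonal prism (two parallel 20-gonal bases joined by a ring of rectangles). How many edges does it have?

A prism on an n-gon has two n-gon bases and n rectangular sides: V = 2·20 = 40, E = 3·20 = 60, F = 20 + 2 = 22.

60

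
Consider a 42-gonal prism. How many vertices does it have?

84

A prism on an n-gon has two n-gon bases and n rectangular sides: V = 2·42 = 84, E = 3·42 = 126, F = 42 + 2 = 44.
Check: V − E + F = 84 − 126 + 44 = 2.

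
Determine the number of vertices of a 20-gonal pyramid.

21

A pyramid on an n-gon base has one n-gon and n triangles: V = 20 + 1 = 21, E = 2·20 = 40, F = 20 + 1 = 21.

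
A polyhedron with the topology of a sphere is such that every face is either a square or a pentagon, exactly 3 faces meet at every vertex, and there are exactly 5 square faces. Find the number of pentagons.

2

Let x be the number of pentagons; then F = 5 + x.
Edge–face incidences: 2E = 4·5 + 5·x = 20 + 5x.
Every vertex has degree 3, so 3V = 2E.
Euler: V − E + F = 2 ⇒ (2E)/3 − E + (5 + x) = 2.
Multiply by 6: 2·(2E) − 3·(2E) + 6·(5 + x) = 12, i.e. 30 + 6x − (20 + 5x) = 12.
Collecting terms: x + 10 = 12, so x = 2.
Then 2E = 20 + 5·2 = 30, so E = 15, V = 2E/3 = 10, F = 5 + 2 = 7.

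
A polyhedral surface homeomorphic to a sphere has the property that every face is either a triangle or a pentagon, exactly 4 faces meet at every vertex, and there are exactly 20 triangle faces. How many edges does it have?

60

Let x be the number of pentagons; then F = 20 + x.
Edge–face incidences: 2E = 3·20 + 5·x = 60 + 5x.
Every vertex has degree 4, so 4V = 2E.
Euler: V − E + F = 2 ⇒ (2E)/4 − E + (20 + x) = 2.
Multiply by 8: 2·(2E) − 4·(2E) + 8·(20 + x) = 16, i.e. 160 + 8x − 2·(60 + 5x) = 16.
Collecting terms: −2x + 40 = 16, so −2x = −24, so x = 12.
Then 2E = 60 + 5·12 = 120, so E = 60, V = 2E/4 = 30, F = 20 + 12 = 32.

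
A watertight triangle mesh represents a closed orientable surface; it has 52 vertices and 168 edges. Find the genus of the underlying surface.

3

Every face is a triangle and each edge borders two faces, so 3F = 2·168, giving F = 112.
χ = V − E + F = 52 − 168 + 112 = -4.
For a closed orientable surface χ = 2 − 2g, so g = (2 − (-4))/2 = 3.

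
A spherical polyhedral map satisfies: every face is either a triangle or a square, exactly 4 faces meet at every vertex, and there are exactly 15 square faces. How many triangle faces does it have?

Let x be the number of triangles; then F = 15 + x.
Edge–face incidences: 2E = 4·15 + 3·x = 60 + 3x.
Every vertex has degree 4, so 4V = 2E.
Euler: V − E + F = 2 ⇒ (2E)/4 − E + (15 + x) = 2.
Multiply by 8: 2·(2E) − 4·(2E) + 8·(15 + x) = 16, i.e. 120 + 8x − 2·(60 + 3x) = 16.
Collecting terms: 2x = 16, so x = 8.
Then 2E = 60 + 3·8 = 84, so E = 42, V = 2E/4 = 21, F = 15 + 8 = 23.

8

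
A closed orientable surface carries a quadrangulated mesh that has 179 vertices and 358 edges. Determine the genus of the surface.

Every face is a square and each edge borders two faces, so 4F = 2·358, giving F = 179.
χ = V − E + F = 179 − 358 + 179 = 0.
For a closed orientable surface χ = 2 − 2g, so g = (2 − (0))/2 = 1.

1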